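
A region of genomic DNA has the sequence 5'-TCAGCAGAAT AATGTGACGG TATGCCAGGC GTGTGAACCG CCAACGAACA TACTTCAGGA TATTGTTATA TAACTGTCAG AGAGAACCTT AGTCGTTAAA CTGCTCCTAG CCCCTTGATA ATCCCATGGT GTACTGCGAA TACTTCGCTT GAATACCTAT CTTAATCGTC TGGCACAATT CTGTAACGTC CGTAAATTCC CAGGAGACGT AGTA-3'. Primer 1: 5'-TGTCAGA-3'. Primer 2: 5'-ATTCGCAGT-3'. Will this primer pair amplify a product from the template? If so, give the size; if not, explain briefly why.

Yes — a 67 bp product.

Primer 1 (TGTCAGA) matches the top strand at positions 75–81; it acts as a forward primer.
Primer 2's reverse complement is ACTGCGAAT, matching the top strand at positions 133–141; it acts as a reverse primer.
The 3' ends face each other across positions 75–141, giving a 67 bp product.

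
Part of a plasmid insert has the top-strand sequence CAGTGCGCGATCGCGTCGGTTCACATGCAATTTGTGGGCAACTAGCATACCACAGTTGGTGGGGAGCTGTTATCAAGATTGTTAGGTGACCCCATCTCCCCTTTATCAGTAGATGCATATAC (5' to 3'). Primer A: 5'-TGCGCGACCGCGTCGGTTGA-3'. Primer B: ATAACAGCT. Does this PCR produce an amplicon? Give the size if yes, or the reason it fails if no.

Primer A (TGCGCGACCGCGTCGGTTGA) does not match the top strand, and its reverse complement TCAACCGACGCGGTCGCGCA does not match either.
With no annealing site for primer A, no amplification occurs.

No product — primer A has no binding site in the template.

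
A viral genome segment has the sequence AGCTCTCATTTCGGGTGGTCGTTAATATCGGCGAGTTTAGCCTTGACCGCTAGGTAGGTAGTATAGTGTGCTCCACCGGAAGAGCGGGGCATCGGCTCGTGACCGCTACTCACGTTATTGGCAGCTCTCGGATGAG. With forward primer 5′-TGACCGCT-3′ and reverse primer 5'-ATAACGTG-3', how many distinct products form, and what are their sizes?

The forward primer TGACCGCT matches the top strand at positions 44–51, 100–107.
The reverse primer's reverse complement is CACGTTAT, matching at positions 111–118.
Each forward site pairs with the reverse site to give a product ending at position 118: sizes 75, 19 bp.

Two products: 75 bp, 19 bp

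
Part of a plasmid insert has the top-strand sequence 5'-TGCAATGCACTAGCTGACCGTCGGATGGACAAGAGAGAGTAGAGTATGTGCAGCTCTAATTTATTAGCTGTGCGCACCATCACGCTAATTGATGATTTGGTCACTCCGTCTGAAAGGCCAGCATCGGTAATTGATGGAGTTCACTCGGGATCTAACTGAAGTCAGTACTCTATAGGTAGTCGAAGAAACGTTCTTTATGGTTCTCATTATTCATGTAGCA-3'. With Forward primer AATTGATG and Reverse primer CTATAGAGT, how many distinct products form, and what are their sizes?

Two products: 89 bp, 47 bp

The forward primer AATTGATG matches the top strand at positions 87–94, 129–136.
The reverse primer's reverse complement is ACTCTATAG, matching at positions 167–175.
Each forward site pairs with the reverse site to give a product ending at position 175: sizes 89, 47 bp.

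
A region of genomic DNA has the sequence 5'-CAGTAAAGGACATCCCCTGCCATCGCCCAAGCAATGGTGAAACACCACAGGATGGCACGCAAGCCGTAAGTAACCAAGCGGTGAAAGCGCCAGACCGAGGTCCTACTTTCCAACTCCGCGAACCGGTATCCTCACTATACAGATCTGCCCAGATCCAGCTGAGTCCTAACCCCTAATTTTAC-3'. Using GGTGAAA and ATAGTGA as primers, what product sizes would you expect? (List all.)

The forward primer GGTGAAA matches the top strand at positions 36–42, 80–86.
The reverse primer's reverse complement is TCACTAT, matching at positions 132–138.
Each forward site pairs with the reverse site to give a product ending at position 138: sizes 103, 59 bp.

103 bp, 59 bp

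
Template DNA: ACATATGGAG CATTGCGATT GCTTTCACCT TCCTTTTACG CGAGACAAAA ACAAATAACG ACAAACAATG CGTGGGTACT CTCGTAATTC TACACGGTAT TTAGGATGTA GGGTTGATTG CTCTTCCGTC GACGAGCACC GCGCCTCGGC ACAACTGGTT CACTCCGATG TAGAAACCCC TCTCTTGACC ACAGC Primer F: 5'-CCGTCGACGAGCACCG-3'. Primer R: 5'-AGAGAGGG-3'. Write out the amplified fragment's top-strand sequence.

5'-CCGTCGACGAGCACCGCGCCTCGGCACAACTGGTTCACTCCGATGTAGAAACCCCTCTCT-3'

Scanning the template, CCGTCGACGAGCACCG occurs at positions 126–141; this primer anneals to the bottom strand there with its 3' end pointing downstream.
The reverse primer's reverse complement is CCCTCTCT, which matches the template at positions 178–185.
The product is the template from position 126 through 185 (60 bp).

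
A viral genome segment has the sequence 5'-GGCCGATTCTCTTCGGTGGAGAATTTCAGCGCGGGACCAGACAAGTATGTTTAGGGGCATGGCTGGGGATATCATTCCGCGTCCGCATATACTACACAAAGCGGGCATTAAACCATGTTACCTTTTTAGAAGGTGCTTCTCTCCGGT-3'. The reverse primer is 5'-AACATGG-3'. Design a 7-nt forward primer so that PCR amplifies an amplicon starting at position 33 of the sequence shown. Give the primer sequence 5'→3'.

5'-GGGACCA-3'

The reverse primer's reverse complement CCATGTT matches the template at positions 113–119; the product starts at position 33.
The forward primer is identical to the top strand over positions 33–39: GGGACCA.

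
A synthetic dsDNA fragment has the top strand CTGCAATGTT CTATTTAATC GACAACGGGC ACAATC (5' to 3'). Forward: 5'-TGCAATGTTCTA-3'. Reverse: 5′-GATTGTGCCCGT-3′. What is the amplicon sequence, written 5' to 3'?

5'-TGCAATGTTCTATTTAATCGACAACGGGCACAATC-3'

Scanning the template, TGCAATGTTCTA occurs at positions 2–13; this primer anneals to the bottom strand there with its 3' end pointing downstream.
Taking the reverse complement of GATTGTGCCCGT gives ACGGGCACAATC, found at positions 25–36 on the template; the primer anneals here to the top strand with its 3' end pointing upstream.
The product is the template from position 2 through 36 (35 bp).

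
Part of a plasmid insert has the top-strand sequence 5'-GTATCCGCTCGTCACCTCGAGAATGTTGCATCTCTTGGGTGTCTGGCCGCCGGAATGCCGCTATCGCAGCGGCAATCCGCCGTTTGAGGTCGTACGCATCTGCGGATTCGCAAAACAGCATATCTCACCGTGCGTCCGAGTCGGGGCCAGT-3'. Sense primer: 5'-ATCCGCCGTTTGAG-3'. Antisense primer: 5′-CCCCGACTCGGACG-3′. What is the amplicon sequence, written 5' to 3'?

5'-ATCCGCCGTTTGAGGTCGTACGCATCTGCGGATTCGCAAAACAGCATATCTCACCGTGCGTCCGAGTCGGGG-3'

Scanning the template, ATCCGCCGTTTGAG occurs at positions 75–88; this primer anneals to the bottom strand there with its 3' end pointing downstream.
Reverse complement of the reverse primer: CGTCCGAGTCGGGG. This occurs on the top strand at positions 133–146.
The product is the template from position 75 through 146 (72 bp).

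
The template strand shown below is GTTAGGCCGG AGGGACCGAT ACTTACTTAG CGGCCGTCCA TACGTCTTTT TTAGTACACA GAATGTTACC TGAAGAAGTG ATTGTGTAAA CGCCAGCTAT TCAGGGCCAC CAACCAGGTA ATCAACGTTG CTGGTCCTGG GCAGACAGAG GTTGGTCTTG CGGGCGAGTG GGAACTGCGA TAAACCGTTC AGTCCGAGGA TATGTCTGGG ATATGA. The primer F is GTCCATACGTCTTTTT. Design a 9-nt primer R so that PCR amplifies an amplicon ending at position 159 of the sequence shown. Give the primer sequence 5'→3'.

5'-AAGACCAAC-3'

The forward primer binds at positions 36–51; the product's 3' end on the top strand is position 159.
The reverse primer anneals to the top strand over positions 151–159, i.e. to GTTGGTCTT.
Its sequence written 5'→3' is the reverse complement: AAGACCAAC.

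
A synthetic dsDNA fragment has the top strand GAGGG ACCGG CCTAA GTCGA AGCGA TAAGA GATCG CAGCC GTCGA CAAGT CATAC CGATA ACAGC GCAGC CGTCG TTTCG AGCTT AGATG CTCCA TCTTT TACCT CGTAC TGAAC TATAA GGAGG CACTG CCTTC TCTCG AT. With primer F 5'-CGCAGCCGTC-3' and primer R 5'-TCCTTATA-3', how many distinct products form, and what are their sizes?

The forward primer CGCAGCCGTC matches the top strand at positions 34–43, 65–74.
The reverse primer's reverse complement is TATAAGGA, matching at positions 116–123.
Each forward site pairs with the reverse site to give a product ending at position 123: sizes 90, 59 bp.

Two products: 90 bp, 59 bp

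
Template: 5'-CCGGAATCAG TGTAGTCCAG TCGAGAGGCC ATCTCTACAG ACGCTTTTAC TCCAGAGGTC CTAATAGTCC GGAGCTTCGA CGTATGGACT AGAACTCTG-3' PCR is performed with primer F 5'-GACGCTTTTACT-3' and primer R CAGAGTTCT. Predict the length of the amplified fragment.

60 bp

Forward primer GACGCTTTTACT is found on the top strand at positions 40–51.
The reverse primer's reverse complement is AGAACTCTG, which matches the template at positions 91–99.
Amplicon spans positions 40–99: 60 bp.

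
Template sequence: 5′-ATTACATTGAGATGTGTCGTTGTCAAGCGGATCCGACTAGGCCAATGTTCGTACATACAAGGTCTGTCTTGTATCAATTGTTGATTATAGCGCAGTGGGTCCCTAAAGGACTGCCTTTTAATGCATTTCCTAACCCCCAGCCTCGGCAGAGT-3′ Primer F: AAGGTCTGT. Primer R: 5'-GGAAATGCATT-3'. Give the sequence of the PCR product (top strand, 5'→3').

Scanning the template, AAGGTCTGT occurs at positions 59–67; this primer anneals to the bottom strand there with its 3' end pointing downstream.
Taking the reverse complement of GGAAATGCATT gives AATGCATTTCC, found at positions 120–130 on the template; the primer anneals here to the top strand with its 3' end pointing upstream.
The product is the template from position 59 through 130 (72 bp).

5'-AAGGTCTGTCTTGTATCAATTGTTGATTATAGCGCAGTGGGTCCCTAAAGGACTGCCTTTTAATGCATTTCC-3'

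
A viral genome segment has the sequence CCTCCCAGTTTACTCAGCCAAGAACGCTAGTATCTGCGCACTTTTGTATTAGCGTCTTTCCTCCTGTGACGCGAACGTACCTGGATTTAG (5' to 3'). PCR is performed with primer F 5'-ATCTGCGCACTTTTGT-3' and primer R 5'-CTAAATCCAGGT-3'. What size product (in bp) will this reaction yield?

Scanning the template, ATCTGCGCACTTTTGT occurs at positions 32–47; this primer anneals to the bottom strand there with its 3' end pointing downstream.
Taking the reverse complement of CTAAATCCAGGT gives ACCTGGATTTAG, found at positions 79–90 on the template; the primer anneals here to the top strand with its 3' end pointing upstream.
Product length = (reverse-primer end) − (forward-primer start) + 1 = 90 − 32 + 1 = 59 bp.

59 bp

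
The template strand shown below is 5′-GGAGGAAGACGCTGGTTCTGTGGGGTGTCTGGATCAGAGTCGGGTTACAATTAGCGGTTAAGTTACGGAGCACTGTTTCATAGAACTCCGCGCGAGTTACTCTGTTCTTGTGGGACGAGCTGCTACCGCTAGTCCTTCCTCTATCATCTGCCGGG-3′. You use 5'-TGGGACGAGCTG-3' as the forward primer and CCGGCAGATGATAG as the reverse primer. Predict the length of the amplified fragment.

44 bp

Forward primer TGGGACGAGCTG is found on the top strand at positions 111–122.
Taking the reverse complement of CCGGCAGATGATAG gives CTATCATCTGCCGG, found at positions 141–154 on the template; the primer anneals here to the top strand with its 3' end pointing upstream.
Product length = (reverse-primer end) − (forward-primer start) + 1 = 154 − 111 + 1 = 44 bp.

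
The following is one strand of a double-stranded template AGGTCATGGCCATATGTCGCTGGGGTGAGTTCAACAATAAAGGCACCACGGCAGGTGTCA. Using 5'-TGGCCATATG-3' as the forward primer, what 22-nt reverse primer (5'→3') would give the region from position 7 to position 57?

5'-CACCTGCCGTGGTGCCTTTATT-3'

The product's 3' end on the top strand is position 57.
The reverse primer anneals to the top strand over positions 36–57, i.e. to AATAAAGGCACCACGGCAGGTG.
Its sequence written 5'→3' is the reverse complement: CACCTGCCGTGGTGCCTTTATT.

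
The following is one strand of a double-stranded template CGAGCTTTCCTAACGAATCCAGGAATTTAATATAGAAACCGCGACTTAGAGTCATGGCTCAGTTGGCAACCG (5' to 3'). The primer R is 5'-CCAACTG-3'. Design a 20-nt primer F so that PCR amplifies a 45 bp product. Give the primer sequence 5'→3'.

5'-GGAATTTAATATAGAAACCG-3'

The reverse primer's reverse complement CAGTTGG matches the template at positions 60–66, so the product ends at position 66.
A 45 bp product then starts at position 66 − 45 + 1 = 22.
The forward primer is identical to the top strand there: GGAATTTAATATAGAAACCG.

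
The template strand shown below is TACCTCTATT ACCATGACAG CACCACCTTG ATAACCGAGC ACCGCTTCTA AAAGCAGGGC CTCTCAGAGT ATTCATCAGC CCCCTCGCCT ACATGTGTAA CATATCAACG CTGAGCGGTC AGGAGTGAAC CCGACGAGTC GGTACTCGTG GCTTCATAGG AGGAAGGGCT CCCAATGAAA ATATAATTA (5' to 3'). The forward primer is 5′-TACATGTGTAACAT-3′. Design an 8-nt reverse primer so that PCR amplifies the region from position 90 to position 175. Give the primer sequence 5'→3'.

The product's 3' end on the top strand is position 175.
The reverse primer anneals to the top strand over positions 168–175, i.e. to GCTCCCAA.
Its sequence written 5'→3' is the reverse complement: TTGGGAGC.

5'-TTGGGAGC-3'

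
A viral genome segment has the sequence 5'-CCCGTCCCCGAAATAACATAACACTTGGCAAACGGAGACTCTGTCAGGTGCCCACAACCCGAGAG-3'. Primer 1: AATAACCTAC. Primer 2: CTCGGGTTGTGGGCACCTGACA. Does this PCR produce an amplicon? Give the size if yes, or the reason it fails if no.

No product — primer 1 has no binding site in the template.

Primer 1 (AATAACCTAC) does not match the top strand, and its reverse complement GTAGGTTATT does not match either.
With no annealing site for primer 1, no amplification occurs.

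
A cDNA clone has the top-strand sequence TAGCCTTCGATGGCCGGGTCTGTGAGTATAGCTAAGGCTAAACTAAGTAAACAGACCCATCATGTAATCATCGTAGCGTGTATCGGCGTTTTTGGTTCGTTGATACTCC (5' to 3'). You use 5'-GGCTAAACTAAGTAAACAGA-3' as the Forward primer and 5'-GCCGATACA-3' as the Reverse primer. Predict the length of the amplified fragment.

52 bp

The forward primer matches the template at positions 36–55.
The reverse primer's reverse complement is TGTATCGGC, which matches the template at positions 79–87.
The product runs from position 36 to position 87, so its length is 87 − 36 + 1 = 52 bp.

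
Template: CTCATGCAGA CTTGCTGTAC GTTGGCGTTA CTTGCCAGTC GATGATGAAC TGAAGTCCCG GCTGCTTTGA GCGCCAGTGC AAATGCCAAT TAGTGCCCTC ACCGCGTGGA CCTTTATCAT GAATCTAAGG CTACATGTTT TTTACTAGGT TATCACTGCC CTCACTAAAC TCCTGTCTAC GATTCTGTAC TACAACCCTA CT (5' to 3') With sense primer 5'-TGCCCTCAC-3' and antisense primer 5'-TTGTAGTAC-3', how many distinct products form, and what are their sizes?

The forward primer TGCCCTCAC matches the top strand at positions 94–102, 157–165.
The reverse primer's reverse complement is GTACTACAA, matching at positions 187–195.
Each forward site pairs with the reverse site to give a product ending at position 195: sizes 102, 39 bp.

Two products: 102 bp, 39 bp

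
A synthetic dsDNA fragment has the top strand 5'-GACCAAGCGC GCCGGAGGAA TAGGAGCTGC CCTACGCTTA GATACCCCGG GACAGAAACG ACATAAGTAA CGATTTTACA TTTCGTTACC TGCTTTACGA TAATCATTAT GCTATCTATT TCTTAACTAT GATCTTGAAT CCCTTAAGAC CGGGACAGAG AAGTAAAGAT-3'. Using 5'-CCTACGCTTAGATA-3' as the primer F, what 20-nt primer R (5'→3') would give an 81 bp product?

The forward primer binds at positions 31–44, so an 81 bp product ends at position 31 + 81 − 1 = 111.
The reverse primer anneals to the top strand over positions 92–111, i.e. to GCTTTACGATAATCATTATG.
Its sequence written 5'→3' is the reverse complement: CATAATGATTATCGTAAAGC.

5'-CATAATGATTATCGTAAAGC-3'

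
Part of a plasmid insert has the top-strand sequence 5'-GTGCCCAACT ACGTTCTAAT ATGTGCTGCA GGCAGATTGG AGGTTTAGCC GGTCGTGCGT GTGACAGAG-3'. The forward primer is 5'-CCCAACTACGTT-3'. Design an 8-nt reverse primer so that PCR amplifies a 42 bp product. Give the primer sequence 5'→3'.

The forward primer binds at positions 4–15, so a 42 bp product ends at position 4 + 42 − 1 = 45.
The reverse primer anneals to the top strand over positions 38–45, i.e. to TGGAGGTT.
Its sequence written 5'→3' is the reverse complement: AACCTCCA.

5'-AACCTCCA-3'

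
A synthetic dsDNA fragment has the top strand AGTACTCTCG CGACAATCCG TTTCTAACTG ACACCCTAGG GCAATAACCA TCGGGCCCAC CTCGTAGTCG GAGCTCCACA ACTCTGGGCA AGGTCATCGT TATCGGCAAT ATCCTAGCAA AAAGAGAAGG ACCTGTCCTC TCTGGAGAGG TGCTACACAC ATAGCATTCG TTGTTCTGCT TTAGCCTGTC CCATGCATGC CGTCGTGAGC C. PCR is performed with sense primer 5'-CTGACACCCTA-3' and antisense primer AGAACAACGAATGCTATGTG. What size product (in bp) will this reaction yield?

150 bp

Scanning the template, CTGACACCCTA occurs at positions 28–38; this primer anneals to the bottom strand there with its 3' end pointing downstream.
The reverse primer's reverse complement is CACATAGCATTCGTTGTTCT, which matches the template at positions 158–177.
The product runs from position 28 to position 177, so its length is 177 − 28 + 1 = 150 bp.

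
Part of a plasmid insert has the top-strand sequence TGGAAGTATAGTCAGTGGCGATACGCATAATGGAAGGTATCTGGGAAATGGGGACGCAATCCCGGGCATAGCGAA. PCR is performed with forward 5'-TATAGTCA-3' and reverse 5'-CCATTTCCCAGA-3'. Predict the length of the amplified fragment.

45 bp

Forward primer TATAGTCA is found on the top strand at positions 7–14.
The reverse primer's reverse complement is TCTGGGAAATGG, which matches the template at positions 40–51.
Product length = (reverse-primer end) − (forward-primer start) + 1 = 51 − 7 + 1 = 45 bp.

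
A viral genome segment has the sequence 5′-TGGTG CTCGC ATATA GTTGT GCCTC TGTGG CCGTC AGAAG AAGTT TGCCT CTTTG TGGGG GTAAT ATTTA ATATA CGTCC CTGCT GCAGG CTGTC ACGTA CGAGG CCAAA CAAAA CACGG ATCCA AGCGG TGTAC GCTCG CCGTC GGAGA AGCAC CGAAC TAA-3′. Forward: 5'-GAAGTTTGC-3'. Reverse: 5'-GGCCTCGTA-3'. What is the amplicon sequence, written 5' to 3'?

5'-GAAGTTTGCCTCTTTGTGGGGGTAATATTTAATATACGTCCCTGCTGCAGGCTGTCACGTACGAGGCC-3'

Forward primer GAAGTTTGC is found on the top strand at positions 40–48.
Taking the reverse complement of GGCCTCGTA gives TACGAGGCC, found at positions 99–107 on the template; the primer anneals here to the top strand with its 3' end pointing upstream.
The product is the template from position 40 through 107 (68 bp).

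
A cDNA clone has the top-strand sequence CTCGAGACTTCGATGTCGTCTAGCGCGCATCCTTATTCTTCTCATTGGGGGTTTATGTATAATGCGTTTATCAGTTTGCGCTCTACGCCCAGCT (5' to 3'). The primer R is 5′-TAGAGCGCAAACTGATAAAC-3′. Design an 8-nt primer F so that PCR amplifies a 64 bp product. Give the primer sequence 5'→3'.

5'-AGCGCGCA-3'

The reverse primer's reverse complement GTTTATCAGTTTGCGCTCTA matches the template at positions 66–85, so the product ends at position 85.
A 64 bp product then starts at position 85 − 64 + 1 = 22.
The forward primer is identical to the top strand there: AGCGCGCA.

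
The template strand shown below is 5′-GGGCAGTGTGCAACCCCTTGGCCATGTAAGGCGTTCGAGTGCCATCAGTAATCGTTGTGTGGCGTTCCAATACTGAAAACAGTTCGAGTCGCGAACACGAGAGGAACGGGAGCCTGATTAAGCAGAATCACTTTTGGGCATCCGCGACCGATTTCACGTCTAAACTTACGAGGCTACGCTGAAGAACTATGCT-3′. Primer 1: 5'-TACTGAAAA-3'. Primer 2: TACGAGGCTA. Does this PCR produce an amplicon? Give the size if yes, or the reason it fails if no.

No product — both primers anneal to the same strand and extend in the same direction.

Primer 1 (TACTGAAAA) matches the top strand at positions 71–79 (3' end points downstream).
Primer 2 (TACGAGGCTA) also matches the top strand directly, at positions 167–176 — its reverse complement TAGCCTCGTA is not present.
Both primers anneal to the bottom strand with 3' ends pointing the same way, so neither can prime synthesis back toward the other.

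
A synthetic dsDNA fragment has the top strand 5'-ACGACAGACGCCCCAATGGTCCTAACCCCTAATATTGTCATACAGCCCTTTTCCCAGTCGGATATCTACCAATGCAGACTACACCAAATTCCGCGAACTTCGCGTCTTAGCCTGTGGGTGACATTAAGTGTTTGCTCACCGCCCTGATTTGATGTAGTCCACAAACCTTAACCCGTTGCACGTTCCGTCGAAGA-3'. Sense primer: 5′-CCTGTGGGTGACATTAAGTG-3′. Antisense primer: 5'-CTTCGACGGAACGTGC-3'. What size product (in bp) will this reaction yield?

Forward primer CCTGTGGGTGACATTAAGTG is found on the top strand at positions 111–130.
Taking the reverse complement of CTTCGACGGAACGTGC gives GCACGTTCCGTCGAAG, found at positions 178–193 on the template; the primer anneals here to the top strand with its 3' end pointing upstream.
Product length = (reverse-primer end) − (forward-primer start) + 1 = 193 − 111 + 1 = 83 bp.

83 bp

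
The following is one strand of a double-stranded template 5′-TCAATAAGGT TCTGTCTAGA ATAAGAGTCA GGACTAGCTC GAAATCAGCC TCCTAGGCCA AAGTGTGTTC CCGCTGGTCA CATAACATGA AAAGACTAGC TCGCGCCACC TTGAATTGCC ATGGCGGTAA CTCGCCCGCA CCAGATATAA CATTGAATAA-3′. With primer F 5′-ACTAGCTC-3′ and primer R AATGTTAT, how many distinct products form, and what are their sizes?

The forward primer ACTAGCTC matches the top strand at positions 33–40, 95–102.
The reverse primer's reverse complement is ATAACATT, matching at positions 147–154.
Each forward site pairs with the reverse site to give a product ending at position 154: sizes 122, 60 bp.

Two products: 122 bp, 60 bp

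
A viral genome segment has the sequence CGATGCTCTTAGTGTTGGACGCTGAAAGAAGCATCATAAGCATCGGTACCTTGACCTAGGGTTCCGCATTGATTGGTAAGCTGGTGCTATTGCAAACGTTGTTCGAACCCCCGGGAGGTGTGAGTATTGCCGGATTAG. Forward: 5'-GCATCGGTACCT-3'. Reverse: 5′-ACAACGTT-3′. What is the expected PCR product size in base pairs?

63 bp

The forward primer matches the template at positions 40–51.
The reverse primer's reverse complement is AACGTTGT, which matches the template at positions 95–102.
The product runs from position 40 to position 102, so its length is 102 − 40 + 1 = 63 bp.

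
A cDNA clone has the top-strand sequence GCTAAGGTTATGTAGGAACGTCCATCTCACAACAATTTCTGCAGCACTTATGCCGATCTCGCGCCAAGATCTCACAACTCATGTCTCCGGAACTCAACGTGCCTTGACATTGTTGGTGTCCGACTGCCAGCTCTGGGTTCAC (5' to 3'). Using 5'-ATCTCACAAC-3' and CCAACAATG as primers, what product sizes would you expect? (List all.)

The forward primer ATCTCACAAC matches the top strand at positions 24–33, 69–78.
The reverse primer's reverse complement is CATTGTTGG, matching at positions 108–116.
Each forward site pairs with the reverse site to give a product ending at position 116: sizes 93, 48 bp.

93 bp, 48 bp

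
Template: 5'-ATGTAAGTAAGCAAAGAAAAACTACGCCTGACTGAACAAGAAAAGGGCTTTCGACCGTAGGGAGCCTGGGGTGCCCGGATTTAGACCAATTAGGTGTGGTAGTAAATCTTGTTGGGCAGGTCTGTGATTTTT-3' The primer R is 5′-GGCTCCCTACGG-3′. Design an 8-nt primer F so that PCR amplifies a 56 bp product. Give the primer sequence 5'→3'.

5'-GCAAAGAA-3'

The reverse primer's reverse complement CCGTAGGGAGCC matches the template at positions 55–66, so the product ends at position 66.
A 56 bp product then starts at position 66 − 56 + 1 = 11.
The forward primer is identical to the top strand there: GCAAAGAA.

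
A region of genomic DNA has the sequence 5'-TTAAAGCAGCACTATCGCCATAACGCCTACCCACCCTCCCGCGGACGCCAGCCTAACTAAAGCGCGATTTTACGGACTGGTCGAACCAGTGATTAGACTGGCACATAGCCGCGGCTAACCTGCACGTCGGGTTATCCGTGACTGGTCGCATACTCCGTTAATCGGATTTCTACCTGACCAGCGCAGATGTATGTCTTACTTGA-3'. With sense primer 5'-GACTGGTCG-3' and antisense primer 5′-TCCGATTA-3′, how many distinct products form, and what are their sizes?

The forward primer GACTGGTCG matches the top strand at positions 75–83, 140–148.
The reverse primer's reverse complement is TAATCGGA, matching at positions 159–166.
Each forward site pairs with the reverse site to give a product ending at position 166: sizes 92, 27 bp.

Two products: 92 bp, 27 bp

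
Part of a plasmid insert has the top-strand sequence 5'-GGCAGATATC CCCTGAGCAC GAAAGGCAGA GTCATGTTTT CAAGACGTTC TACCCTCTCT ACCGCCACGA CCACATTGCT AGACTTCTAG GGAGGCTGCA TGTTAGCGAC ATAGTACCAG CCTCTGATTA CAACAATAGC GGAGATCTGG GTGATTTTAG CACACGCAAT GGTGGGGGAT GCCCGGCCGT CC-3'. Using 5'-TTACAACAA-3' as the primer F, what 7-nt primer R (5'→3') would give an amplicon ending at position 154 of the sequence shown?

The forward primer binds at positions 128–136; the product's 3' end on the top strand is position 154.
The reverse primer anneals to the top strand over positions 148–154, i.e. to TGGGTGA.
Its sequence written 5'→3' is the reverse complement: TCACCCA.

5'-TCACCCA-3'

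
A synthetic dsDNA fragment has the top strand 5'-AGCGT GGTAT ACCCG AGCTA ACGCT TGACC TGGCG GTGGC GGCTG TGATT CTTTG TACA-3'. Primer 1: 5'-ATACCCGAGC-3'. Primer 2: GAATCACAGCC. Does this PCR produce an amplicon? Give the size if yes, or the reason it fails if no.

Yes — a 43 bp product.

Primer 1 (ATACCCGAGC) matches the top strand at positions 9–18; it acts as a forward primer.
Primer 2's reverse complement is GGCTGTGATTC, matching the top strand at positions 41–51; it acts as a reverse primer.
The 3' ends face each other across positions 9–51, giving a 43 bp product.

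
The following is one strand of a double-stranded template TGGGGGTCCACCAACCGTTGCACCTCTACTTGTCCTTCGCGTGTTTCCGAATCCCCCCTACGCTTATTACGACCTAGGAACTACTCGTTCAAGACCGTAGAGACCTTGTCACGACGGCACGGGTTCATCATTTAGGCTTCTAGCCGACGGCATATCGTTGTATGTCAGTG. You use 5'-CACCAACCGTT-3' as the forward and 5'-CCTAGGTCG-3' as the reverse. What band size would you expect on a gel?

70 bp

Forward primer CACCAACCGTT is found on the top strand at positions 9–19.
Reverse complement of the reverse primer: CGACCTAGG. This occurs on the top strand at positions 70–78.
Product length = (reverse-primer end) − (forward-primer start) + 1 = 78 − 9 + 1 = 70 bp.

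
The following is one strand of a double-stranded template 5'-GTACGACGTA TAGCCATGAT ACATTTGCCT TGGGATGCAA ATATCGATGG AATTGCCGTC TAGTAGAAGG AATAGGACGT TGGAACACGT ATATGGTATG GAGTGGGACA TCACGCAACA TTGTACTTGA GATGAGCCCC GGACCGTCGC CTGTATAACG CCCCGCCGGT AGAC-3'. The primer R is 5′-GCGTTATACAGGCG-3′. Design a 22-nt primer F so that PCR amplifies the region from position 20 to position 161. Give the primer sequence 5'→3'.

The reverse primer's reverse complement CGCCTGTATAACGC matches the template at positions 148–161; the product starts at position 20.
The forward primer is identical to the top strand over positions 20–41: TACATTTGCCTTGGGATGCAAA.

5'-TACATTTGCCTTGGGATGCAAA-3'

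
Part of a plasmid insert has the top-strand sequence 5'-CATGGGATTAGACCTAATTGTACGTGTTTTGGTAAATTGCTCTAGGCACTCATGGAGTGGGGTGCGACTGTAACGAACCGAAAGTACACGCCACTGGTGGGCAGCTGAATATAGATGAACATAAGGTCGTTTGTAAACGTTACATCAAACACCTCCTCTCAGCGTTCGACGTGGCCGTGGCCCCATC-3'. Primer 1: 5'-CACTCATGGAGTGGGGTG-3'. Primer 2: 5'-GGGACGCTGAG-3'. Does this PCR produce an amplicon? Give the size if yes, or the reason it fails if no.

Primer 2 (GGGACGCTGAG) does not match the top strand, and its reverse complement CTCAGCGTCCC does not match either.
With no annealing site for primer 2, no amplification occurs.

No product — primer 2 has no binding site in the template.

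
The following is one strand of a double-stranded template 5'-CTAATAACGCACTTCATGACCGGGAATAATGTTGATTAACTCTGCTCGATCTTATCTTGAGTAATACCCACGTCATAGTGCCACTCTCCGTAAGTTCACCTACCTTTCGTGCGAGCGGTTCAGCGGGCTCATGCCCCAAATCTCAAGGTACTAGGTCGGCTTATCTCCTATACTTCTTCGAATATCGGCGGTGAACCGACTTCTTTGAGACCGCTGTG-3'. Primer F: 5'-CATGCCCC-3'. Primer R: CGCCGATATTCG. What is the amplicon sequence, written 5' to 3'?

Scanning the template, CATGCCCC occurs at positions 130–137; this primer anneals to the bottom strand there with its 3' end pointing downstream.
The reverse primer's reverse complement is CGAATATCGGCG, which matches the template at positions 179–190.
The product is the template from position 130 through 190 (61 bp).

5'-CATGCCCCAAATCTCAAGGTACTAGGTCGGCTTATCTCCTATACTTCTTCGAATATCGGCG-3'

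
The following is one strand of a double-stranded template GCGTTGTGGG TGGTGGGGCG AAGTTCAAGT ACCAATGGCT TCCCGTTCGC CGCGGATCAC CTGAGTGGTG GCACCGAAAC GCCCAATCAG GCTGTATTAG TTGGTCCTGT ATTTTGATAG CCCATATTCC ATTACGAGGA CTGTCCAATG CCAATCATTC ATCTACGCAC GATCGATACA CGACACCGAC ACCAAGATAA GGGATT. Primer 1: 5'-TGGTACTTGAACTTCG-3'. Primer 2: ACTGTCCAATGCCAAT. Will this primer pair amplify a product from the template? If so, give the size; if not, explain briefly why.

No product — the primers' 3' ends point away from each other.

Primer 1 (TGGTACTTGAACTTCG) has reverse complement CGAAGTTCAAGTACCA, which matches the top strand at positions 19–34; primer 1 anneals to the top strand there with its 3' end pointing upstream toward position 19.
Primer 2 (ACTGTCCAATGCCAAT) matches the top strand directly at positions 140–155; it anneals to the bottom strand with its 3' end pointing downstream toward position 155.
The 3' ends diverge (primer 1 extends toward position 1, primer 2 toward position 206), so the primers never converge on a shared product.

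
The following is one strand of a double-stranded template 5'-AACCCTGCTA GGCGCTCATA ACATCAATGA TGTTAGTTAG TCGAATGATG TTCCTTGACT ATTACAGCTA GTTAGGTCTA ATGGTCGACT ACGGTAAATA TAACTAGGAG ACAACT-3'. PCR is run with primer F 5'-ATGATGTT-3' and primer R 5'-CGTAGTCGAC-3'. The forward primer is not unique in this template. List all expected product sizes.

The forward primer ATGATGTT matches the top strand at positions 27–34, 45–52.
The reverse primer's reverse complement is GTCGACTACG, matching at positions 84–93.
Each forward site pairs with the reverse site to give a product ending at position 93: sizes 67, 49 bp.

67 bp, 49 bp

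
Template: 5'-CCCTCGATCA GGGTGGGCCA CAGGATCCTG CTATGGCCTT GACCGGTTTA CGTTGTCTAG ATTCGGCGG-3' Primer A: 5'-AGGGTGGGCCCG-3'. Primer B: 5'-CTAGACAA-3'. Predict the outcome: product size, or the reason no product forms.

Primer A (AGGGTGGGCCCG) does not match the top strand, and its reverse complement CGGGCCCACCCT does not match either.
With no annealing site for primer A, no amplification occurs.

No product — primer A has no binding site in the template.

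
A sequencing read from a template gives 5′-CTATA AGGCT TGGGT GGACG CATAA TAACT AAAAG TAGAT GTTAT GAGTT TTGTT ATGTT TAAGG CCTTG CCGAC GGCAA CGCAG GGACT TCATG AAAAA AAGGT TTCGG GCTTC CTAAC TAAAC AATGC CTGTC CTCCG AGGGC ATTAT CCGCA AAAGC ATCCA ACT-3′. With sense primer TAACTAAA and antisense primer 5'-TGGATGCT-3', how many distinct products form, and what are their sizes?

Two products: 140 bp, 49 bp

The forward primer TAACTAAA matches the top strand at positions 26–33, 117–124.
The reverse primer's reverse complement is AGCATCCA, matching at positions 158–165.
Each forward site pairs with the reverse site to give a product ending at position 165: sizes 140, 49 bp.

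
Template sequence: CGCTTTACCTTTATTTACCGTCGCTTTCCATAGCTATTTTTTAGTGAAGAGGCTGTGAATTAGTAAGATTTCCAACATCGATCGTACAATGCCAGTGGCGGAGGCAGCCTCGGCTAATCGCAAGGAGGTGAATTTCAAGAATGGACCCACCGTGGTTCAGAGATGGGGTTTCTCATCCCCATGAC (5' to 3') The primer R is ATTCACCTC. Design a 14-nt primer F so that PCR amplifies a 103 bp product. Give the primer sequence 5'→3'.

The reverse primer's reverse complement GAGGTGAAT matches the template at positions 125–133, so the product ends at position 133.
A 103 bp product then starts at position 133 − 103 + 1 = 31.
The forward primer is identical to the top strand there: TAGCTATTTTTTAG.

5'-TAGCTATTTTTTAG-3'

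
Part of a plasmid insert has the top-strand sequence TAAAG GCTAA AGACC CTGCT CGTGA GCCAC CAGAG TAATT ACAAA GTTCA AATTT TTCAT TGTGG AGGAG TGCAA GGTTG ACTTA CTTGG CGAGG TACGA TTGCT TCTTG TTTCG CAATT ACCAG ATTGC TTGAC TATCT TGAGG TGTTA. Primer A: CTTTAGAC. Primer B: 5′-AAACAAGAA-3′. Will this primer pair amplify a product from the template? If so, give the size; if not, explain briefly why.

Primer A (CTTTAGAC) does not match the top strand, and its reverse complement GTCTAAAG does not match either.
With no annealing site for primer A, no amplification occurs.

No product — primer A has no binding site in the template.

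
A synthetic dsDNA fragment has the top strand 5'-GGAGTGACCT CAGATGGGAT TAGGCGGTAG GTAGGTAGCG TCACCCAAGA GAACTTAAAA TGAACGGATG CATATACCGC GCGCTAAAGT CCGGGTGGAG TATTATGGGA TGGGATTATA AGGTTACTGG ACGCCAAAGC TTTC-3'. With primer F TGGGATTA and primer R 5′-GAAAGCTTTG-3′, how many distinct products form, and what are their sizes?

Two products: 130 bp, 34 bp

The forward primer TGGGATTA matches the top strand at positions 15–22, 111–118.
The reverse primer's reverse complement is CAAAGCTTTC, matching at positions 135–144.
Each forward site pairs with the reverse site to give a product ending at position 144: sizes 130, 34 bp.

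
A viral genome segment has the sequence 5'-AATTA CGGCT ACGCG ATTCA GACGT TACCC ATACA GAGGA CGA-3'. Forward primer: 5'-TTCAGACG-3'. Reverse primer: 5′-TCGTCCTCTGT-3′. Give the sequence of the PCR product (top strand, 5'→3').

5'-TTCAGACGTTACCCATACAGAGGACGA-3'

The forward primer matches the template at positions 17–24.
Reverse complement of the reverse primer: ACAGAGGACGA. This occurs on the top strand at positions 33–43.
The product is the template from position 17 through 43 (27 bp).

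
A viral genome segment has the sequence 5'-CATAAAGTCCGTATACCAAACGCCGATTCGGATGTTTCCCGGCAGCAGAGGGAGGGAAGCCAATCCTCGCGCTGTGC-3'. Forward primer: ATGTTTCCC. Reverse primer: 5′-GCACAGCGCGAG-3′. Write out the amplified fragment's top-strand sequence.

Forward primer ATGTTTCCC is found on the top strand at positions 32–40.
The reverse primer's reverse complement is CTCGCGCTGTGC, which matches the template at positions 66–77.
The product is the template from position 32 through 77 (46 bp).

5'-ATGTTTCCCGGCAGCAGAGGGAGGGAAGCCAATCCTCGCGCTGTGC-3'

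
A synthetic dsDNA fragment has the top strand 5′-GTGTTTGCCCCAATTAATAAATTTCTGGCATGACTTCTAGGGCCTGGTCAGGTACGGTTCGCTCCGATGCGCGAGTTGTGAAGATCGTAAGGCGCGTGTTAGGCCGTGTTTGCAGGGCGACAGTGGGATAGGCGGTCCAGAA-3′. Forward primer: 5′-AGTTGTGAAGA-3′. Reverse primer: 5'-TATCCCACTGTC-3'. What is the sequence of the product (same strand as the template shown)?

5'-AGTTGTGAAGATCGTAAGGCGCGTGTTAGGCCGTGTTTGCAGGGCGACAGTGGGATA-3'

Forward primer AGTTGTGAAGA is found on the top strand at positions 74–84.
Taking the reverse complement of TATCCCACTGTC gives GACAGTGGGATA, found at positions 119–130 on the template; the primer anneals here to the top strand with its 3' end pointing upstream.
The product is the template from position 74 through 130 (57 bp).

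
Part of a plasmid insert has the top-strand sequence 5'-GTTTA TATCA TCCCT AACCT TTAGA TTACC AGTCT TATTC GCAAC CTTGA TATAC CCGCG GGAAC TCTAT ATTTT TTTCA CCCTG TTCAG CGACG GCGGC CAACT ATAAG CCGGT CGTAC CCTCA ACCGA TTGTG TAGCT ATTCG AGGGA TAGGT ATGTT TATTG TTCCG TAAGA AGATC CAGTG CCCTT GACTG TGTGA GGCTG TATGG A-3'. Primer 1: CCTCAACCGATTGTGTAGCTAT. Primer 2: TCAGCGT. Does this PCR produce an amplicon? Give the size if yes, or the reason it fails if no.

Primer 2 (TCAGCGT) does not match the top strand, and its reverse complement ACGCTGA does not match either.
With no annealing site for primer 2, no amplification occurs.

No product — primer 2 has no binding site in the template.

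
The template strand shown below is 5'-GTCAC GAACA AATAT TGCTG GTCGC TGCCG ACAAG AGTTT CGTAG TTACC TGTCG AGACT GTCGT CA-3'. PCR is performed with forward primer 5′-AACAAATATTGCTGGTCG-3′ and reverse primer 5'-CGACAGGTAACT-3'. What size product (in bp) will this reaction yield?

49 bp

The forward primer matches the template at positions 7–24.
Taking the reverse complement of CGACAGGTAACT gives AGTTACCTGTCG, found at positions 44–55 on the template; the primer anneals here to the top strand with its 3' end pointing upstream.
Product length = (reverse-primer end) − (forward-primer start) + 1 = 55 − 7 + 1 = 49 bp.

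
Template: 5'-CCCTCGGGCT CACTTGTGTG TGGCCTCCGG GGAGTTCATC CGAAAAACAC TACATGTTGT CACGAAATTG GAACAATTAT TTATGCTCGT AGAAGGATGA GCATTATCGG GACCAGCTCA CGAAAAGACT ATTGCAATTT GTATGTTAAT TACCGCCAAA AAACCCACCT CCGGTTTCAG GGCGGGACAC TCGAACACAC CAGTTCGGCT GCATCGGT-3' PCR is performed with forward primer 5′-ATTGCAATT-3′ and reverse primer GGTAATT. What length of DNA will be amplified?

Scanning the template, ATTGCAATT occurs at positions 131–139; this primer anneals to the bottom strand there with its 3' end pointing downstream.
The reverse primer's reverse complement is AATTACC, which matches the template at positions 148–154.
Amplicon spans positions 131–154: 24 bp.

24 bp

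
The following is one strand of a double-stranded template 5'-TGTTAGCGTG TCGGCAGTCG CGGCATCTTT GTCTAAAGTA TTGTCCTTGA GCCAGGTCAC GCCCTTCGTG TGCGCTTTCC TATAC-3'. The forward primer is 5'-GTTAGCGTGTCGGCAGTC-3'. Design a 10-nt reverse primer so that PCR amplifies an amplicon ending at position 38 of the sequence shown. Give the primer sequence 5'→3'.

The forward primer binds at positions 2–19; the product's 3' end on the top strand is position 38.
The reverse primer anneals to the top strand over positions 29–38, i.e. to TTGTCTAAAG.
Its sequence written 5'→3' is the reverse complement: CTTTAGACAA.

5'-CTTTAGACAA-3'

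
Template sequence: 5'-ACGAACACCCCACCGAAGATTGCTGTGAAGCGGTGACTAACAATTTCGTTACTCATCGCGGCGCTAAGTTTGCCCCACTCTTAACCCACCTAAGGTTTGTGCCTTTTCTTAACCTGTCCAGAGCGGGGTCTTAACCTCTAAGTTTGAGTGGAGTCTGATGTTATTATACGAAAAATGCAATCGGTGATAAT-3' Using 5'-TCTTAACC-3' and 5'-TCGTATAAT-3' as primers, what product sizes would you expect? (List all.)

93 bp, 65 bp, 43 bp

The forward primer TCTTAACC matches the top strand at positions 79–86, 107–114, 129–136.
The reverse primer's reverse complement is ATTATACGA, matching at positions 163–171.
Each forward site pairs with the reverse site to give a product ending at position 171: sizes 93, 65, 43 bp.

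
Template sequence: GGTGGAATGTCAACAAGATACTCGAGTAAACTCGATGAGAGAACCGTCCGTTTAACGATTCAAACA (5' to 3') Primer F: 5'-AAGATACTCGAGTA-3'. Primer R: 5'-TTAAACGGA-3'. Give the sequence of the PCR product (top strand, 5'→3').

5'-AAGATACTCGAGTAAACTCGATGAGAGAACCGTCCGTTTAA-3'

The forward primer matches the template at positions 15–28.
Reverse complement of the reverse primer: TCCGTTTAA. This occurs on the top strand at positions 47–55.
The product is the template from position 15 through 55 (41 bp).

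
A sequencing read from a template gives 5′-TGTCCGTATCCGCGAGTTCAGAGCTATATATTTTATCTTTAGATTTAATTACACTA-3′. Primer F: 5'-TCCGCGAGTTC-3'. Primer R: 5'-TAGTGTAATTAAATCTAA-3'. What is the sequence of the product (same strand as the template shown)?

Forward primer TCCGCGAGTTC is found on the top strand at positions 9–19.
Reverse complement of the reverse primer: TTAGATTTAATTACACTA. This occurs on the top strand at positions 39–56.
The product is the template from position 9 through 56 (48 bp).

5'-TCCGCGAGTTCAGAGCTATATATTTTATCTTTAGATTTAATTACACTA-3'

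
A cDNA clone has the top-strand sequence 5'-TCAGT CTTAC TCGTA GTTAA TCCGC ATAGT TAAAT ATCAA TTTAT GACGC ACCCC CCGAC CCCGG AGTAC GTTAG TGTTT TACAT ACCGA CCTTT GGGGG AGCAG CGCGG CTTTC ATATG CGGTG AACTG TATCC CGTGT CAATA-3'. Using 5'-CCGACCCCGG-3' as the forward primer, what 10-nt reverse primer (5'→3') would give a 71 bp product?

The forward primer binds at positions 56–65, so a 71 bp product ends at position 56 + 71 − 1 = 126.
The reverse primer anneals to the top strand over positions 117–126, i.e. to TATGCGGTGA.
Its sequence written 5'→3' is the reverse complement: TCACCGCATA.

5'-TCACCGCATA-3'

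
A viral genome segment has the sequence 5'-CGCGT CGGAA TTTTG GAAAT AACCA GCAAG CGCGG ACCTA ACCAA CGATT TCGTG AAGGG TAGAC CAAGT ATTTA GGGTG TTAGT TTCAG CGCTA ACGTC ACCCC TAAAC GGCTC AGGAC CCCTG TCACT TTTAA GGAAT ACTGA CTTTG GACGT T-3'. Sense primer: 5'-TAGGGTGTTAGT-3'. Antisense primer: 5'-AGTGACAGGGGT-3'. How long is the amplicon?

The forward primer matches the template at positions 74–85.
Taking the reverse complement of AGTGACAGGGGT gives ACCCCTGTCACT, found at positions 119–130 on the template; the primer anneals here to the top strand with its 3' end pointing upstream.
Product length = (reverse-primer end) − (forward-primer start) + 1 = 130 − 74 + 1 = 57 bp.

57 bp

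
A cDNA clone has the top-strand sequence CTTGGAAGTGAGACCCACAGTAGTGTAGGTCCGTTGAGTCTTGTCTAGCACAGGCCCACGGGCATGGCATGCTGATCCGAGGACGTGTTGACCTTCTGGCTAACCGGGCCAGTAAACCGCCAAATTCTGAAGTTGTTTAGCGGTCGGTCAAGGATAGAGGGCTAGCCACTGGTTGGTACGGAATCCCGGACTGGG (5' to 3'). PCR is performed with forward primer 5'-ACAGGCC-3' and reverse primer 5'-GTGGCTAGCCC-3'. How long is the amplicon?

120 bp

The forward primer matches the template at positions 50–56.
The reverse primer's reverse complement is GGGCTAGCCAC, which matches the template at positions 159–169.
Product length = (reverse-primer end) − (forward-primer start) + 1 = 169 − 50 + 1 = 120 bp.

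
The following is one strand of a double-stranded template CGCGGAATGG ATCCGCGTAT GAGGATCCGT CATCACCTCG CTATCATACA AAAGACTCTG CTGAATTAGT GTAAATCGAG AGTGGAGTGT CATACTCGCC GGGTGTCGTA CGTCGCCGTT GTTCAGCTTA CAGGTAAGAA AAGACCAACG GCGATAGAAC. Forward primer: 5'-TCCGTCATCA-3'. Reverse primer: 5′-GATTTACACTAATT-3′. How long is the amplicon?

Scanning the template, TCCGTCATCA occurs at positions 26–35; this primer anneals to the bottom strand there with its 3' end pointing downstream.
The reverse primer's reverse complement is AATTAGTGTAAATC, which matches the template at positions 64–77.
The product runs from position 26 to position 77, so its length is 77 − 26 + 1 = 52 bp.

52 bp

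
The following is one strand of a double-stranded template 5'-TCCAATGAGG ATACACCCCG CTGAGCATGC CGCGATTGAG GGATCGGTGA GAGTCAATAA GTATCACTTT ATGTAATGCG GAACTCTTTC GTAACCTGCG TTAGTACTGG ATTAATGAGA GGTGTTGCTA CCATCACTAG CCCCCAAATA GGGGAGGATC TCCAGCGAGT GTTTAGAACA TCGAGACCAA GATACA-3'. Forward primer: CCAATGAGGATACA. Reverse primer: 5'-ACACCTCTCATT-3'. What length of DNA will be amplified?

Scanning the template, CCAATGAGGATACA occurs at positions 2–15; this primer anneals to the bottom strand there with its 3' end pointing downstream.
Reverse complement of the reverse primer: AATGAGAGGTGT. This occurs on the top strand at positions 114–125.
Amplicon spans positions 2–125: 124 bp.

124 bp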